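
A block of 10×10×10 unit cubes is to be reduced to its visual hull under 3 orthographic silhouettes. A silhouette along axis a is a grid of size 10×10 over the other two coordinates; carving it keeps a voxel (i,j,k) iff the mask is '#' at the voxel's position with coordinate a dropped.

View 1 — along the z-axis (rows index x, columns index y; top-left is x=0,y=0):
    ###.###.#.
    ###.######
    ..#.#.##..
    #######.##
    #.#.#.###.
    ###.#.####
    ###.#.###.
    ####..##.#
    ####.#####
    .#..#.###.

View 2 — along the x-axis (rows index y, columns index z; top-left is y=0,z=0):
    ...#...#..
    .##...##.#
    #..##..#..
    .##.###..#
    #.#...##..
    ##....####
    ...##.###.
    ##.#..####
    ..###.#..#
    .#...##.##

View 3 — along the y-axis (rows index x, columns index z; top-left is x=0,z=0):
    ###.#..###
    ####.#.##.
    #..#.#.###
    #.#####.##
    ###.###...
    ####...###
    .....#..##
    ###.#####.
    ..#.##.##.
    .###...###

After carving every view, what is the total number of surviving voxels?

initial block: 10^3 = 1000
step 1: project along z, AND mask (71/100) → |grid| = 710
step 2: project along x, AND mask (49/100) → |grid| = 337
step 3: project along y, AND mask (63/100) → |grid| = 202

voxel count = 202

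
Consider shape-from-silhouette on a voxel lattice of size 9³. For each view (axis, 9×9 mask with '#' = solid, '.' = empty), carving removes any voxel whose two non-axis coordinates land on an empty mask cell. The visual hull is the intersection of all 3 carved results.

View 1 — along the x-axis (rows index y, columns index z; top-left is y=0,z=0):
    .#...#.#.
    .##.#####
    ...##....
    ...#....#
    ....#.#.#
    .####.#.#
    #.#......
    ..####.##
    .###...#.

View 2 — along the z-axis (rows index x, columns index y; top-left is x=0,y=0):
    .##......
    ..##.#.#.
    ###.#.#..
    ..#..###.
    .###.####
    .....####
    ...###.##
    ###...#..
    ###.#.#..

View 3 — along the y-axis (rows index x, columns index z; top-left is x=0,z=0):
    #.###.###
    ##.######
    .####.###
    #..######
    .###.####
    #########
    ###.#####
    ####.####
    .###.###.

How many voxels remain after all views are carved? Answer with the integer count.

remaining voxels: 129

start: 9×9×9 = 729 voxels
after view 1 [x-axis, 35 of 81 cells solid] → remaining = 315
after view 2 [z-axis, 40 of 81 cells solid] → remaining = 157
after view 3 [y-axis, 67 of 81 cells solid] → remaining = 129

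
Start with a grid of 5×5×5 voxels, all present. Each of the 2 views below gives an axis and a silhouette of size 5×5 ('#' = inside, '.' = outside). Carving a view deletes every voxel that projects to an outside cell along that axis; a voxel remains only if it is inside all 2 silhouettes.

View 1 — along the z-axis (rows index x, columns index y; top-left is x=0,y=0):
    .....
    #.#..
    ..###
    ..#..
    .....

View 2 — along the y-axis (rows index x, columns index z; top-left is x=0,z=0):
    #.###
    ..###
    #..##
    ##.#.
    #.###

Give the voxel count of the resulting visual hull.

voxel count = 18

start: 5×5×5 = 125 voxels
  1. axis=2 (XY plane), |mask|=6  ⇒  voxels=30
  2. axis=1 (XZ plane), |mask|=17  ⇒  voxels=18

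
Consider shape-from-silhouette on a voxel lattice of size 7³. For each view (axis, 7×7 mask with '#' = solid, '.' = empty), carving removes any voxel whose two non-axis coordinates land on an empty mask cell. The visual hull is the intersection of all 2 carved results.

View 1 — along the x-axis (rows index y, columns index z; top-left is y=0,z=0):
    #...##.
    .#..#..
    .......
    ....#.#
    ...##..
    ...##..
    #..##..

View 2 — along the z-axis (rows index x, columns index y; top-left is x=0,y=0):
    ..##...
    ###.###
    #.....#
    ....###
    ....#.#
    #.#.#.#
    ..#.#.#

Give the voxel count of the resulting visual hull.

voxel count = 45

before carving: 343 voxels (7×7×7)
after view 1 [x-axis, 14 of 49 cells solid] → remaining = 98
after view 2 [z-axis, 22 of 49 cells solid] → remaining = 45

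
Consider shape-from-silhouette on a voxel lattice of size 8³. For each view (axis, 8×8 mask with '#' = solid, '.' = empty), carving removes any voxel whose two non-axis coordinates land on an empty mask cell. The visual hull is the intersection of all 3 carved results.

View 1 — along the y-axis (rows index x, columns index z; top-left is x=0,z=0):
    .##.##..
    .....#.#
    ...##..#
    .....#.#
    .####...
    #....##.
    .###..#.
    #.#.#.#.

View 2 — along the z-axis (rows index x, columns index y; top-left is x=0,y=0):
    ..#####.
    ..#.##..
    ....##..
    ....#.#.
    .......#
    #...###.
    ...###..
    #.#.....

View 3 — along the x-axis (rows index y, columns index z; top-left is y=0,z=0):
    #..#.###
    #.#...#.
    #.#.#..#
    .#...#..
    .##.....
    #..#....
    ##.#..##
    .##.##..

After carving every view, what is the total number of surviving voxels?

remaining voxels: 28

before carving: 512 voxels (8×8×8)
V1 y: intersect with XZ mask (26 set) -- 208 left
V2 z: intersect with XY mask (22 set) -- 72 left
V3 x: intersect with YZ mask (27 set) -- 28 left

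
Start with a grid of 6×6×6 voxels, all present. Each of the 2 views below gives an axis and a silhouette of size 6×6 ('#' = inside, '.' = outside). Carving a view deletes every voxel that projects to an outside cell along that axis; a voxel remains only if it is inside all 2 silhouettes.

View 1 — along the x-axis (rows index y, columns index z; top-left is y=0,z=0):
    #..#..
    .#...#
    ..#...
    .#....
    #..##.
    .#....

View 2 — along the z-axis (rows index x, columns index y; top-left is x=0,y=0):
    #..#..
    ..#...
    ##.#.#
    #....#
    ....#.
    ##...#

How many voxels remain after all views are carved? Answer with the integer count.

voxel count = 21

start: 6×6×6 = 216 voxels
carve view 1 (along x, YZ-mask fill 10/36): 60 voxels remain
carve view 2 (along z, XY-mask fill 13/36): 21 voxels remain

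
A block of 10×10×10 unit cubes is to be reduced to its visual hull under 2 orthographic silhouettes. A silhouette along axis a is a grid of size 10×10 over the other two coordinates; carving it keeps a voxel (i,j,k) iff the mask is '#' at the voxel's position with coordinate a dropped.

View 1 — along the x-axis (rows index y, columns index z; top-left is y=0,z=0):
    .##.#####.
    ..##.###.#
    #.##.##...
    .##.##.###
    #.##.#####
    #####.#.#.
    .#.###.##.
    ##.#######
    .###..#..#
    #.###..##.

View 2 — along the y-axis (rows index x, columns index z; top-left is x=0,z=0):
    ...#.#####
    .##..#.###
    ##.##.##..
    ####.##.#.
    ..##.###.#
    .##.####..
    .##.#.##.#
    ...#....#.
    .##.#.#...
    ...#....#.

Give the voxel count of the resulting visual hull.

remaining voxels: 347

start: 10×10×10 = 1000 voxels
carve view 1 (along x, YZ-mask fill 66/100): 660 voxels remain
carve view 2 (along y, XZ-mask fill 51/100): 347 voxels remain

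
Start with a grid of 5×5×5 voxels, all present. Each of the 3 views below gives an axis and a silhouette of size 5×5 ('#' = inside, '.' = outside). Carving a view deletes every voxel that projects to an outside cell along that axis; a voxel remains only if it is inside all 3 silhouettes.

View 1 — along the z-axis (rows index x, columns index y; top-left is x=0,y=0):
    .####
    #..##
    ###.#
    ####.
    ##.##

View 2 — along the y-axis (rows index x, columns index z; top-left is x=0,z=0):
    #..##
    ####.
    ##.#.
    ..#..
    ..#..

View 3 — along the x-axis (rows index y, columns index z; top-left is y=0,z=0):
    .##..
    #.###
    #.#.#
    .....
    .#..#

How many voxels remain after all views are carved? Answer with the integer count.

initial block: 5^3 = 125
step 1: project along z, AND mask (19/25) → |grid| = 95
step 2: project along y, AND mask (12/25) → |grid| = 44
step 3: project along x, AND mask (11/25) → |grid| = 19

voxel count = 19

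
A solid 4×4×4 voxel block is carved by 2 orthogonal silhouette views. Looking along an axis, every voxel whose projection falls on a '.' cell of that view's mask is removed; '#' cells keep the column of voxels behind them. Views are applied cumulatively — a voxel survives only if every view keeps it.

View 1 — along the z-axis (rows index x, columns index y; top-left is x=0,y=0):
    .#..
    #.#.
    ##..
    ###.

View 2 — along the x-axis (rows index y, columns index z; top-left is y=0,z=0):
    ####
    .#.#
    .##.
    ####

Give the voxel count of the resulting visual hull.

before carving: 64 voxels (4×4×4)
carve view 1 (along z, XY-mask fill 8/16): 32 voxels remain
carve view 2 (along x, YZ-mask fill 12/16): 22 voxels remain

22 voxels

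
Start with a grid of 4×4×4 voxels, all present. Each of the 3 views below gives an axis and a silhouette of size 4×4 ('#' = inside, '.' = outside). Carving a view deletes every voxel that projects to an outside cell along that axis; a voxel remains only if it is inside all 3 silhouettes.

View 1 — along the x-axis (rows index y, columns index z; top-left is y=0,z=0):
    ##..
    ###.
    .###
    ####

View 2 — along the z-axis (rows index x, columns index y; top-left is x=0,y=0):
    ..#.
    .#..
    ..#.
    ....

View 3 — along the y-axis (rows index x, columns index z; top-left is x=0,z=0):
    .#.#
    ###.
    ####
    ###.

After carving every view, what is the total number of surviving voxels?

start: 4×4×4 = 64 voxels
V1 x: intersect with YZ mask (12 set) -- 48 left
V2 z: intersect with XY mask (3 set) -- 9 left
V3 y: intersect with XZ mask (12 set) -- 8 left

remaining voxels: 8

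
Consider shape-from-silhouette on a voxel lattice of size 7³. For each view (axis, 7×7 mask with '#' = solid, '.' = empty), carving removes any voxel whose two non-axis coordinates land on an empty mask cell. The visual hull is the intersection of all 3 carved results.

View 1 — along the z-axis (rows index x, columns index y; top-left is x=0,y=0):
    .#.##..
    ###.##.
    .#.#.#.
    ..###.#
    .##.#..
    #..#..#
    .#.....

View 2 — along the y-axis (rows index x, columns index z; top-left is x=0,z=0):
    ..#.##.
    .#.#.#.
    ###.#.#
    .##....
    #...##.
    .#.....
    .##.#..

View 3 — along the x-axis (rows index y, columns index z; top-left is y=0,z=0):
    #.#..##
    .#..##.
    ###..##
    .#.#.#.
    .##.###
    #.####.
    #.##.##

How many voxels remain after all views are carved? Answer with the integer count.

initial block: 7^3 = 343
[1] z-view keeps 22 columns → grid now 154
[2] y-view keeps 20 columns → grid now 62
[3] x-view keeps 30 columns → grid now 36

|visual hull| = 36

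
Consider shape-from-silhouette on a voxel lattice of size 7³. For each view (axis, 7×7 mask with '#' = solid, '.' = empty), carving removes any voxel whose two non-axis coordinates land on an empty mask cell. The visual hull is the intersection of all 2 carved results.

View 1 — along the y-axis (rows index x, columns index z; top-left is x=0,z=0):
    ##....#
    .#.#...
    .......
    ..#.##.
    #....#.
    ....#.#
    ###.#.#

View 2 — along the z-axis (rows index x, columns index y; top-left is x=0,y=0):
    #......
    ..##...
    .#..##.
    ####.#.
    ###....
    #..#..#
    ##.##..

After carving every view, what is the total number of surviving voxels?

voxel count = 54

before carving: 343 voxels (7×7×7)
  1. axis=1 (XZ plane), |mask|=17  ⇒  voxels=119
  2. axis=2 (XY plane), |mask|=21  ⇒  voxels=54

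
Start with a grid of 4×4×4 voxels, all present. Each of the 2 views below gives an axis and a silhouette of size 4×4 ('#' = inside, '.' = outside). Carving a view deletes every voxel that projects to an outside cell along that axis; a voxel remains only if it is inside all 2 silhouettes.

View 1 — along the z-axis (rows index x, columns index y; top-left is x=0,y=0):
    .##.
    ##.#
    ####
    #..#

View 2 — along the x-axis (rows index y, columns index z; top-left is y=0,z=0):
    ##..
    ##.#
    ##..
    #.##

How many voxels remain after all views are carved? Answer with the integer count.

start: 4×4×4 = 64 voxels
step 1: project along z, AND mask (11/16) → |grid| = 44
step 2: project along x, AND mask (10/16) → |grid| = 28

remaining voxels: 28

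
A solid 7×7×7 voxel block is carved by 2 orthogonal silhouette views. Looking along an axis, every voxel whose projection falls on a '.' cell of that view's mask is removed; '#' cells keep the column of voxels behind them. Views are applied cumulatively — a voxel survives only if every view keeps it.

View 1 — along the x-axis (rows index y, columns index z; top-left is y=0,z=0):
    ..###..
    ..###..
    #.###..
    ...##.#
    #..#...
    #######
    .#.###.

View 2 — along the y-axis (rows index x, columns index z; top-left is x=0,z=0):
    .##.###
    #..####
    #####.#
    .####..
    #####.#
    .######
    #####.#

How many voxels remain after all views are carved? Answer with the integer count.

full grid |V| = 343
step 1: project along x, AND mask (26/49) → |grid| = 182
step 2: project along y, AND mask (38/49) → |grid| = 150

voxel count = 150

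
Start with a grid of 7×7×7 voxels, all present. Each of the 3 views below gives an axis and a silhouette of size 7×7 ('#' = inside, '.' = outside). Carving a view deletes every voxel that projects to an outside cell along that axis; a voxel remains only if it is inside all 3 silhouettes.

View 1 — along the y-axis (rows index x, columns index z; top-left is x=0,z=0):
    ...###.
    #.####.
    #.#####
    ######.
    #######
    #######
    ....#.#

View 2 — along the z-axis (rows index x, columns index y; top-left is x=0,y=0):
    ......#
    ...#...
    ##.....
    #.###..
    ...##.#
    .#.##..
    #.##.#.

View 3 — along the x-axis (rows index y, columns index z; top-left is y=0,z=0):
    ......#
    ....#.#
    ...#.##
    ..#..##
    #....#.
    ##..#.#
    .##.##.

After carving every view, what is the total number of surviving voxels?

start: 7×7×7 = 343 voxels
carve view 1 (along y, XZ-mask fill 36/49): 252 voxels remain
carve view 2 (along z, XY-mask fill 18/49): 94 voxels remain
carve view 3 (along x, YZ-mask fill 19/49): 34 voxels remain

|visual hull| = 34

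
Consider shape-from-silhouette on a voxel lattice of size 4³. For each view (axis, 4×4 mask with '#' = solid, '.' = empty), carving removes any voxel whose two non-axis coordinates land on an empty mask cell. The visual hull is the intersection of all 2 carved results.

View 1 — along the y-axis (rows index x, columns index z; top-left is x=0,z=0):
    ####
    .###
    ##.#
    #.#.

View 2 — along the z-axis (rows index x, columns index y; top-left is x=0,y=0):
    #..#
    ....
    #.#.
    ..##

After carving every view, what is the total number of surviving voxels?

remaining voxels: 18

initial block: 4^3 = 64
[1] y-view keeps 12 columns → grid now 48
[2] z-view keeps 6 columns → grid now 18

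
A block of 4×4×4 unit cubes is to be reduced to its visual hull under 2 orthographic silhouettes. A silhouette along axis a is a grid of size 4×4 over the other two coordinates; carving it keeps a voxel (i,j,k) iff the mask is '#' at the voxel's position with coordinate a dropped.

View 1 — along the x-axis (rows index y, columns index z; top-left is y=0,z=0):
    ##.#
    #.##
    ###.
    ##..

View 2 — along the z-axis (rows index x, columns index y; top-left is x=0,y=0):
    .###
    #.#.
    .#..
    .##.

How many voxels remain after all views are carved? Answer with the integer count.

remaining voxels: 23

before carving: 64 voxels (4×4×4)
  1. axis=0 (YZ plane), |mask|=11  ⇒  voxels=44
  2. axis=2 (XY plane), |mask|=8  ⇒  voxels=23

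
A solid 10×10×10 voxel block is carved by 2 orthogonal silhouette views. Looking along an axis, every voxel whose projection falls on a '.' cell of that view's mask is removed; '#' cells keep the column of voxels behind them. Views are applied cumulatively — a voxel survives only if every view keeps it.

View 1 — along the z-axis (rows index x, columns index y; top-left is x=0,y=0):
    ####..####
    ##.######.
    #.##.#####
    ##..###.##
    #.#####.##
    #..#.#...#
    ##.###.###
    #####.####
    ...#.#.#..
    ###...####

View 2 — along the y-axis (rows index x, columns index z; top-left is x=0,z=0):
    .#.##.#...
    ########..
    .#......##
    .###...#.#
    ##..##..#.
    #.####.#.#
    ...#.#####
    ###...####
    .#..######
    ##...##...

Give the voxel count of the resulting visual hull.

full grid |V| = 1000
V1 z: intersect with XY mask (70 set) -- 700 left
V2 y: intersect with XZ mask (56 set) -- 383 left

voxel count = 383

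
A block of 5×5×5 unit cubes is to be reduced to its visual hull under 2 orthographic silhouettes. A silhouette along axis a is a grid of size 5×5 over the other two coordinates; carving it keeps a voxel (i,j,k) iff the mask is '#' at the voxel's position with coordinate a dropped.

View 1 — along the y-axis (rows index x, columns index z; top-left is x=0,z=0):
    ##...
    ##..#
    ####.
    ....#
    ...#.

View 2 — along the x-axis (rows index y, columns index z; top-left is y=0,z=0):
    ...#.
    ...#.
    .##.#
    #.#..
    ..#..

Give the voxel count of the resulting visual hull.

initial block: 5^3 = 125
carve view 1 (along y, XZ-mask fill 11/25): 55 voxels remain
carve view 2 (along x, YZ-mask fill 8/25): 15 voxels remain

remaining voxels: 15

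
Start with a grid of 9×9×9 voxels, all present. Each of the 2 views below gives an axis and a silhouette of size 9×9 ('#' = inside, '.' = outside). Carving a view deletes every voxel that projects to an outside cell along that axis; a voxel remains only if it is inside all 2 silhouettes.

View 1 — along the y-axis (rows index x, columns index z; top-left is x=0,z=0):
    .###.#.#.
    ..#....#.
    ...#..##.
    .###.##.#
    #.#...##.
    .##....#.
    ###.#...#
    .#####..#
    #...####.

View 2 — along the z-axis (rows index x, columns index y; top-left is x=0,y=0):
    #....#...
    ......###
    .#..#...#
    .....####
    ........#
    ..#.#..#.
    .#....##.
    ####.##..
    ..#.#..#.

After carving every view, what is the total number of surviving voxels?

128 voxels

full grid |V| = 729
after view 1 [y-axis, 39 of 81 cells solid] → remaining = 351
after view 2 [z-axis, 28 of 81 cells solid] → remaining = 128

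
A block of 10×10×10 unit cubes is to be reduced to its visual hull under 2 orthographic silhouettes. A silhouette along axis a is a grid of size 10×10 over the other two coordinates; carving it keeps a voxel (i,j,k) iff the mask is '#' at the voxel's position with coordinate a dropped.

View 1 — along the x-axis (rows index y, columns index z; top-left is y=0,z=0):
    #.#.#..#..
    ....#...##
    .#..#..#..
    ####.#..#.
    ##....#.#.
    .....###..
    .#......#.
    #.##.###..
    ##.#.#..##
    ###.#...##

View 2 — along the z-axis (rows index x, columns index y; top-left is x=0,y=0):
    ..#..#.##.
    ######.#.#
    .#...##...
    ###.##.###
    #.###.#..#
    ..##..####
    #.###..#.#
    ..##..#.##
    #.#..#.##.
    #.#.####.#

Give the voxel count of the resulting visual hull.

voxel count = 252

before carving: 1000 voxels (10×10×10)
[1] x-view keeps 43 columns → grid now 430
[2] z-view keeps 58 columns → grid now 252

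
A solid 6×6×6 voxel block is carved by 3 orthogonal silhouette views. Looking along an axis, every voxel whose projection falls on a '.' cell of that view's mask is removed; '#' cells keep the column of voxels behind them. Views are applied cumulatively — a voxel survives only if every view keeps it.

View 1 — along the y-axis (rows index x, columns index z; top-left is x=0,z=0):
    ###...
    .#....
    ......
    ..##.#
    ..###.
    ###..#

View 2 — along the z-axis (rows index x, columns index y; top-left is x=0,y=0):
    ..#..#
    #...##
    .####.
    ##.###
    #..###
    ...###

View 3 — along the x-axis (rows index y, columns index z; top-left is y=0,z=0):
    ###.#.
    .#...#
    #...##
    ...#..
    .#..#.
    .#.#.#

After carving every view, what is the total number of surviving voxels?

voxel count = 18

before carving: 216 voxels (6×6×6)
V1 y: intersect with XZ mask (14 set) -- 84 left
V2 z: intersect with XY mask (21 set) -- 48 left
V3 x: intersect with YZ mask (15 set) -- 18 left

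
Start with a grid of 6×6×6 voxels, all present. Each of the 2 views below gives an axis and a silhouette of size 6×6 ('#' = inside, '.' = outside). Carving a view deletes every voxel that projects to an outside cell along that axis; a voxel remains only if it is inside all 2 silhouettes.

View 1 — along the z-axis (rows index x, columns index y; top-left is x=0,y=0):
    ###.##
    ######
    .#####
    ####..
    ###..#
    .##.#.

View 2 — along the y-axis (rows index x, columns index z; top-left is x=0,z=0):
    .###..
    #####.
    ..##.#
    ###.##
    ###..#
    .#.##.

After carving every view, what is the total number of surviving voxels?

start: 6×6×6 = 216 voxels
V1 z: intersect with XY mask (27 set) -- 162 left
V2 y: intersect with XZ mask (23 set) -- 105 left

105 voxels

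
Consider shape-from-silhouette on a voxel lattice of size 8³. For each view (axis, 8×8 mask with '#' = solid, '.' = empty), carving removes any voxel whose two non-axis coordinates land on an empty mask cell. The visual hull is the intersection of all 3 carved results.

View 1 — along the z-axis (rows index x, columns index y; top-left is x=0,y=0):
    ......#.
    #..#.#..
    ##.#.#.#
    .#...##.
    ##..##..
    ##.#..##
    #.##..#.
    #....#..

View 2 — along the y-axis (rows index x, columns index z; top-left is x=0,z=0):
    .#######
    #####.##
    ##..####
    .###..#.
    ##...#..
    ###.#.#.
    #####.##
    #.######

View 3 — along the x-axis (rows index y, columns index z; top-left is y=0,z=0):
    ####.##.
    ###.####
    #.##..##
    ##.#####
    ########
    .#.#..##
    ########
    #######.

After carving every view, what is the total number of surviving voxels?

full grid |V| = 512
V1 z: intersect with XY mask (27 set) -- 216 left
V2 y: intersect with XZ mask (46 set) -- 149 left
V3 x: intersect with YZ mask (52 set) -- 120 left

remaining voxels: 120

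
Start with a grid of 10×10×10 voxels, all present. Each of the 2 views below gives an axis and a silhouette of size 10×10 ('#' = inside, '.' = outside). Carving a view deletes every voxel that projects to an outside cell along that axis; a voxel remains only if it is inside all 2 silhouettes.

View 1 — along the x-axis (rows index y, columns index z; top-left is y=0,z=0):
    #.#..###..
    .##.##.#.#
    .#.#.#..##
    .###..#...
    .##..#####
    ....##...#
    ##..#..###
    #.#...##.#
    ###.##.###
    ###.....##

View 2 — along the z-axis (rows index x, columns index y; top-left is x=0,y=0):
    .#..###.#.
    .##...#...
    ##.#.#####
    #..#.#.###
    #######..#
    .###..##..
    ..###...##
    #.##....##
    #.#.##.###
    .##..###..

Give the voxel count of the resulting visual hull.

start: 10×10×10 = 1000 voxels
step 1: project along x, AND mask (54/100) → |grid| = 540
step 2: project along z, AND mask (57/100) → |grid| = 305

305 voxels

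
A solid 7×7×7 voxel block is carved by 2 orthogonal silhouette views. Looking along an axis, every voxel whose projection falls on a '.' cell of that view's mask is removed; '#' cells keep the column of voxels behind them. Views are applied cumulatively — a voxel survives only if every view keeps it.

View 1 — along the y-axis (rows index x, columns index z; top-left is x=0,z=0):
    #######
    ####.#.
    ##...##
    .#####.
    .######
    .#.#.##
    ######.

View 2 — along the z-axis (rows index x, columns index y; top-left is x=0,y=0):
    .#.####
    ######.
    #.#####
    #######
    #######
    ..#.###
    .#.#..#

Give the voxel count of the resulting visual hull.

remaining voxels: 200

before carving: 343 voxels (7×7×7)
[1] y-view keeps 37 columns → grid now 259
[2] z-view keeps 38 columns → grid now 200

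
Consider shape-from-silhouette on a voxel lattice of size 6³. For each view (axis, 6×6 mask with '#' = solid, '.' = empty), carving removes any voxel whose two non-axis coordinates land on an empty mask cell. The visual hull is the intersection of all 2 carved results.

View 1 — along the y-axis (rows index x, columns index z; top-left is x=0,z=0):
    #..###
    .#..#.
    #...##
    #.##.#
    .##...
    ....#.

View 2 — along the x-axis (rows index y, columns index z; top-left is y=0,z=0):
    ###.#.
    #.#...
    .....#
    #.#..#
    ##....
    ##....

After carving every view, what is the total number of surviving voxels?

|visual hull| = 37

start: 6×6×6 = 216 voxels
V1 y: intersect with XZ mask (16 set) -- 96 left
V2 x: intersect with YZ mask (14 set) -- 37 left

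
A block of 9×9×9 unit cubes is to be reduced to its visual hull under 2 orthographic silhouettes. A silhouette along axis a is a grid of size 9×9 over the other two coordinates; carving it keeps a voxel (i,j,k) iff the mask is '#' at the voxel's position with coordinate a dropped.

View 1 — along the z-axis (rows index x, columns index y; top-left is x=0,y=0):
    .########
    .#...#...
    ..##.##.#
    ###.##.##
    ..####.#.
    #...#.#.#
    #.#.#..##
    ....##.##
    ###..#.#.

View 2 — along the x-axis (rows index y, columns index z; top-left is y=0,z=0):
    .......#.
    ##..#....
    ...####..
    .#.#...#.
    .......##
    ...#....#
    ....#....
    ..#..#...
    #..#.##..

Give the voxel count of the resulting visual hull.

114 voxels

start: 9×9×9 = 729 voxels
  1. axis=2 (XY plane), |mask|=45  ⇒  voxels=405
  2. axis=0 (YZ plane), |mask|=22  ⇒  voxels=114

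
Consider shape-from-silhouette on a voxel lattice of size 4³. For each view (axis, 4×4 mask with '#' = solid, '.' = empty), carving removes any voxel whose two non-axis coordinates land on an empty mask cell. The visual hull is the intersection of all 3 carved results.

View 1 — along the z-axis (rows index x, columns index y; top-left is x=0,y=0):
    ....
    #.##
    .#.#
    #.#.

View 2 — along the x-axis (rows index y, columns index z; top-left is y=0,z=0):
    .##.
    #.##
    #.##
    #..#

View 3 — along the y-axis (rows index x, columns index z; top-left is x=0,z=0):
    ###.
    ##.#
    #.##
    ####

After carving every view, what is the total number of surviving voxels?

start: 4×4×4 = 64 voxels
  1. axis=2 (XY plane), |mask|=7  ⇒  voxels=28
  2. axis=0 (YZ plane), |mask|=10  ⇒  voxels=17
  3. axis=1 (XZ plane), |mask|=13  ⇒  voxels=15

voxel count = 15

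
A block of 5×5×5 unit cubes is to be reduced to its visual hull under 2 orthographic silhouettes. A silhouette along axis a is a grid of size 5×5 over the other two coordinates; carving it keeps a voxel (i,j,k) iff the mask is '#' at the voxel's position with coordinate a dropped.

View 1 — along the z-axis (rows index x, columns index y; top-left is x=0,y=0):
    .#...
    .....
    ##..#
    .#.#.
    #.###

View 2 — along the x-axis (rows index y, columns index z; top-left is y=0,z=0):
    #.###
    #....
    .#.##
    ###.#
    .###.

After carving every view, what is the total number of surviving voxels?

voxel count = 28

full grid |V| = 125
  1. axis=2 (XY plane), |mask|=10  ⇒  voxels=50
  2. axis=0 (YZ plane), |mask|=15  ⇒  voxels=28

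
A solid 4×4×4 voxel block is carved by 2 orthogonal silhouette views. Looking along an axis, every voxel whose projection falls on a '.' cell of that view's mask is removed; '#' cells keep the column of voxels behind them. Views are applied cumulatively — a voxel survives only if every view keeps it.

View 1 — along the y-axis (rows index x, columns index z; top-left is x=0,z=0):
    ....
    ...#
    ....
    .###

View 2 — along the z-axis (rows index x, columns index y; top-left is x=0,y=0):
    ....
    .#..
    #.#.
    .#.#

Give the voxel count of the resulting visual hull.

full grid |V| = 64
V1 y: intersect with XZ mask (4 set) -- 16 left
V2 z: intersect with XY mask (5 set) -- 7 left

|visual hull| = 7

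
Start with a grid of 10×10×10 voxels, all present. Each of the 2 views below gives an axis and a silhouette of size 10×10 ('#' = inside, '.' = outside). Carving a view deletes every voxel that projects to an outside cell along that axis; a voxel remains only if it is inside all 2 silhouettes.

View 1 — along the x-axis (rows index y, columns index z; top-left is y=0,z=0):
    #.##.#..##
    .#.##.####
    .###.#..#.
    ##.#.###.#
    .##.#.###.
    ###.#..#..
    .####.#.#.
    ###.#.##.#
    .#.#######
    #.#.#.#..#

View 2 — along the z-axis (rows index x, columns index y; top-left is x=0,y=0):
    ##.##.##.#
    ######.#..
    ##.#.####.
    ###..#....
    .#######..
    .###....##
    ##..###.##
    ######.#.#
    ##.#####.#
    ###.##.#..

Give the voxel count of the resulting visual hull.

voxel count = 407

full grid |V| = 1000
carve view 1 (along x, YZ-mask fill 62/100): 620 voxels remain
carve view 2 (along z, XY-mask fill 66/100): 407 voxels remain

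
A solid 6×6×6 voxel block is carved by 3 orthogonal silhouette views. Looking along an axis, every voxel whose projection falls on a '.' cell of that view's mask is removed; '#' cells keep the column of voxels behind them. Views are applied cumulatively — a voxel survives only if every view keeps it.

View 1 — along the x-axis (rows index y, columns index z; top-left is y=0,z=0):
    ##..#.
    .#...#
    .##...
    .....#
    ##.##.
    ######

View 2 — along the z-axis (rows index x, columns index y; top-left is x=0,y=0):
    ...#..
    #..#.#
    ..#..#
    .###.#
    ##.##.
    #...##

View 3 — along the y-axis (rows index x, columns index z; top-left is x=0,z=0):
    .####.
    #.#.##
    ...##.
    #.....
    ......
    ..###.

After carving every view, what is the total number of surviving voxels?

full grid |V| = 216
[1] x-view keeps 18 columns → grid now 108
[2] z-view keeps 17 columns → grid now 53
[3] y-view keeps 14 columns → grid now 16

voxel count = 16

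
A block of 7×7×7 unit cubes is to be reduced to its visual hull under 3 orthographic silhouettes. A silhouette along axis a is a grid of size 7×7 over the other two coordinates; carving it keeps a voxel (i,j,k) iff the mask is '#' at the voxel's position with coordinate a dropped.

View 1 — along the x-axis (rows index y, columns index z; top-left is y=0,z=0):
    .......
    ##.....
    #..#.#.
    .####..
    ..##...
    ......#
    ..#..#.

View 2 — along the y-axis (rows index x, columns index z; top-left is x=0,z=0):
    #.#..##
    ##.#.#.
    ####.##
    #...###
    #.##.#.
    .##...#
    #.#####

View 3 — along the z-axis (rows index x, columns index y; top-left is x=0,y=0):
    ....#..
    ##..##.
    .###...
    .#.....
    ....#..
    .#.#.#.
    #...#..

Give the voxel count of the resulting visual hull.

start: 7×7×7 = 343 voxels
carve view 1 (along x, YZ-mask fill 14/49): 98 voxels remain
carve view 2 (along y, XZ-mask fill 31/49): 64 voxels remain
carve view 3 (along z, XY-mask fill 15/49): 21 voxels remain

21 voxels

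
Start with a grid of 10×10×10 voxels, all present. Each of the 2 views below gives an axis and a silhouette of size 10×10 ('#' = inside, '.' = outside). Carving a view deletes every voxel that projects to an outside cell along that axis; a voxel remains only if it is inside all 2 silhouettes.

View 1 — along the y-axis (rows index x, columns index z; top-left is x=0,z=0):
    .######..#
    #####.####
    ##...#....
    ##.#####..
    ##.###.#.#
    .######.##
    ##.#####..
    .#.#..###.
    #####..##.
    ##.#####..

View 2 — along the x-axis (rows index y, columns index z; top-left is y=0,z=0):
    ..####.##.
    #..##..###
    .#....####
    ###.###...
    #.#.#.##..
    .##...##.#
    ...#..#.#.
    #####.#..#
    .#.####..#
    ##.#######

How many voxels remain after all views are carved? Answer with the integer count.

before carving: 1000 voxels (10×10×10)
  1. axis=1 (XZ plane), |mask|=67  ⇒  voxels=670
  2. axis=0 (YZ plane), |mask|=58  ⇒  voxels=395

|visual hull| = 395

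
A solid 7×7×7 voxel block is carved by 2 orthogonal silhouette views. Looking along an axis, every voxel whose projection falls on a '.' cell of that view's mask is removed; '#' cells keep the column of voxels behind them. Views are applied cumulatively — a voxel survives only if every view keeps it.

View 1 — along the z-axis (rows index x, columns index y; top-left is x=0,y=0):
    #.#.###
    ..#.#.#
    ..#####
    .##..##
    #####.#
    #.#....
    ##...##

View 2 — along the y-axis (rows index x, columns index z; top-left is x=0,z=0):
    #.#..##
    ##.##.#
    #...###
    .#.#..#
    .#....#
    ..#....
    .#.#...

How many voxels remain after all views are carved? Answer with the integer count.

start: 7×7×7 = 343 voxels
step 1: project along z, AND mask (29/49) → |grid| = 203
step 2: project along y, AND mask (21/49) → |grid| = 89

voxel count = 89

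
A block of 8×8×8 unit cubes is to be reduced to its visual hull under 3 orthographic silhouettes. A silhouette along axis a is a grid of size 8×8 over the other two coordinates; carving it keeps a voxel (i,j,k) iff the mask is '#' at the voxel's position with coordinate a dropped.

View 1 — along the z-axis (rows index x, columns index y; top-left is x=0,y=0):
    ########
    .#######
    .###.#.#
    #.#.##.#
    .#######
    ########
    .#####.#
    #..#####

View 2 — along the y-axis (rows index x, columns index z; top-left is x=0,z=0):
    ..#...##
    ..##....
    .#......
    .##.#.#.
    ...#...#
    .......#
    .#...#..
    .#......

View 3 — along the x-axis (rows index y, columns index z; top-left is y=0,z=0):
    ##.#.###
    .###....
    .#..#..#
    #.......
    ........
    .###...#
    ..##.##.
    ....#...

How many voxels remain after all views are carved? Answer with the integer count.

before carving: 512 voxels (8×8×8)
V1 z: intersect with XY mask (52 set) -- 416 left
V2 y: intersect with XZ mask (16 set) -- 103 left
V3 x: intersect with YZ mask (22 set) -- 37 left

remaining voxels: 37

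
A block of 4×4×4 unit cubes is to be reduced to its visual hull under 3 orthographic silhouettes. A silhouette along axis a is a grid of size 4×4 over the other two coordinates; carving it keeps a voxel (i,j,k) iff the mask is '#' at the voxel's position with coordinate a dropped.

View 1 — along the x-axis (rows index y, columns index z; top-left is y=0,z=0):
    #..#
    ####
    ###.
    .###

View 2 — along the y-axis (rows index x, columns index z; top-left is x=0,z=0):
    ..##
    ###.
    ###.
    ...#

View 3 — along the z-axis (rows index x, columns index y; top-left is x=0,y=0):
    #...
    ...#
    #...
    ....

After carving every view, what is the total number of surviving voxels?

remaining voxels: 4

start: 4×4×4 = 64 voxels
[1] x-view keeps 12 columns → grid now 48
[2] y-view keeps 9 columns → grid now 27
[3] z-view keeps 3 columns → grid now 4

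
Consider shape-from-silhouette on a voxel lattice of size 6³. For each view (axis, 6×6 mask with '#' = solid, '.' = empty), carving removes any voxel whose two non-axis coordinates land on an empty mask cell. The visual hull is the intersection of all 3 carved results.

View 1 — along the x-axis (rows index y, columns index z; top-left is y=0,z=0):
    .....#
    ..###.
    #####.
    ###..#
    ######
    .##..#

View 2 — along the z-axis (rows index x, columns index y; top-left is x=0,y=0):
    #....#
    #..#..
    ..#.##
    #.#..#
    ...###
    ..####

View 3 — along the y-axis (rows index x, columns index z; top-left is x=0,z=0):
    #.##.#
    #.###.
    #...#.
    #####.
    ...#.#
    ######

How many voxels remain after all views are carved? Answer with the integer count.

initial block: 6^3 = 216
V1 x: intersect with YZ mask (22 set) -- 132 left
V2 z: intersect with XY mask (17 set) -- 63 left
V3 y: intersect with XZ mask (23 set) -- 38 left

remaining voxels: 38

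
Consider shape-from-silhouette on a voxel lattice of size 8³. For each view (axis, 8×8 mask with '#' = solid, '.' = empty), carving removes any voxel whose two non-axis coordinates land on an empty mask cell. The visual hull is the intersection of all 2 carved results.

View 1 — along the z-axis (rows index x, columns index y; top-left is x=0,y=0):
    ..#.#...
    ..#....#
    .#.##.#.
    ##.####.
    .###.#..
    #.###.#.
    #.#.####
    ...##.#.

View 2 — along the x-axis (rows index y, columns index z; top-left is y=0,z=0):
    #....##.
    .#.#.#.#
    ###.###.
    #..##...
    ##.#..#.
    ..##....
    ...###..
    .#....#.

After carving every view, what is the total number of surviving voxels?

initial block: 8^3 = 512
step 1: project along z, AND mask (32/64) → |grid| = 256
step 2: project along x, AND mask (27/64) → |grid| = 115

voxel count = 115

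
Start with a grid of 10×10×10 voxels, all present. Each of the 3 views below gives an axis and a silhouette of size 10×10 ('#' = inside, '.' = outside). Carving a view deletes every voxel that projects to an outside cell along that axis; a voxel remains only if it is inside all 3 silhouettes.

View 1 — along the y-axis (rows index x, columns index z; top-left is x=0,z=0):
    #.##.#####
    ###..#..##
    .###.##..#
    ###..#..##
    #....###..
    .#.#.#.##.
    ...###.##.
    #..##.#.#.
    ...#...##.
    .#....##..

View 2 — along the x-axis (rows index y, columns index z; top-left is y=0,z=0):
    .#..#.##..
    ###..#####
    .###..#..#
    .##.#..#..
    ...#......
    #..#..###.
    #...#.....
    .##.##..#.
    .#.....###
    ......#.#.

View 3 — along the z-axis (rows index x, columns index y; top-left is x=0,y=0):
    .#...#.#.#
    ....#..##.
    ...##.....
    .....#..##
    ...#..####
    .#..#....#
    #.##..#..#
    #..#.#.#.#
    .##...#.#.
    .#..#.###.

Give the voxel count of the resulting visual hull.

start: 10×10×10 = 1000 voxels
step 1: project along y, AND mask (51/100) → |grid| = 510
step 2: project along x, AND mask (40/100) → |grid| = 203
step 3: project along z, AND mask (39/100) → |grid| = 73

73 voxels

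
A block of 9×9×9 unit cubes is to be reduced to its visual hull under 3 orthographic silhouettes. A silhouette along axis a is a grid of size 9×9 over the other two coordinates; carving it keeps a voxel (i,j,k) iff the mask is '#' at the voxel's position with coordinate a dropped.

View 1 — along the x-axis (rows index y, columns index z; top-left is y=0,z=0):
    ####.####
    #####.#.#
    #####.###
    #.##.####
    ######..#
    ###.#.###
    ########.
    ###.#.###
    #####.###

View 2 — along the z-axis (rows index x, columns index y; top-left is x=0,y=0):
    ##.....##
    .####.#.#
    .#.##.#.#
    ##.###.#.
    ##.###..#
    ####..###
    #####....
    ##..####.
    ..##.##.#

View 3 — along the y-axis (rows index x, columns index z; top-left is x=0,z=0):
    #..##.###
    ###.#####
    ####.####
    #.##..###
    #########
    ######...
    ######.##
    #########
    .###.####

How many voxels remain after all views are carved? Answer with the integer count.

308 voxels

full grid |V| = 729
  1. axis=0 (YZ plane), |mask|=67  ⇒  voxels=603
  2. axis=2 (XY plane), |mask|=50  ⇒  voxels=371
  3. axis=1 (XZ plane), |mask|=67  ⇒  voxels=308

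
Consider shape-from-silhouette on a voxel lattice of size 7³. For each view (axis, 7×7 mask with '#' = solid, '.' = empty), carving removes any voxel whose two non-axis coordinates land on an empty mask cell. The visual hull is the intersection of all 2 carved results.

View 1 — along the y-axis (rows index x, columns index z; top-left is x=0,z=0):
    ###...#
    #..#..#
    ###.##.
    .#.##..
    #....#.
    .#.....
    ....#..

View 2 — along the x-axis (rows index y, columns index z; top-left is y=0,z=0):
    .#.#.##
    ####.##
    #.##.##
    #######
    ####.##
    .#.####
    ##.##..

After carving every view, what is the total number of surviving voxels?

before carving: 343 voxels (7×7×7)
  1. axis=1 (XZ plane), |mask|=19  ⇒  voxels=133
  2. axis=0 (YZ plane), |mask|=37  ⇒  voxels=99

|visual hull| = 99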